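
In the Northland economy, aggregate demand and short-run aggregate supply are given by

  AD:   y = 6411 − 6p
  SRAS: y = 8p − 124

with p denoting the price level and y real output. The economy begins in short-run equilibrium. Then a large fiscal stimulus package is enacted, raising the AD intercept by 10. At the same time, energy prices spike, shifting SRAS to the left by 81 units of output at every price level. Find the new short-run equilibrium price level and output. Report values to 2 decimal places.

p = 473.29, y = 3581.29

After both shocks: AD is y = 6421 − 6p and SRAS is y = 8p − 205.
Setting them equal: 6626 = 14p, so p = 473.29.
Substituting into AD, y = 3581.29.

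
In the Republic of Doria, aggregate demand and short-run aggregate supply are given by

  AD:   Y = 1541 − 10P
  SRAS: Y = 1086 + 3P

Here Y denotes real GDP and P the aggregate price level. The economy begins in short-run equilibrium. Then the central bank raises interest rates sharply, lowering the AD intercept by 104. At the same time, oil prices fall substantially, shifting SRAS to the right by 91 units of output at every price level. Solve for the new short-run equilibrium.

P = 20, Y = 1237

After both shocks: AD is Y = 1437 − 10P and SRAS is Y = 1177 + 3P.
Setting them equal: 260 = 13P, so P = 20.
Y = 1437 − 10·20 = 1237.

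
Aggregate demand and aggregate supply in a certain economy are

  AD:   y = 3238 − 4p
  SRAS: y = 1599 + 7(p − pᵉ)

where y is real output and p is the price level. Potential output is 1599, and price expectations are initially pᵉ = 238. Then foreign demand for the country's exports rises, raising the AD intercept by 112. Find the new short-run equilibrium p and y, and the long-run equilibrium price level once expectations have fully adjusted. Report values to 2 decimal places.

AD shifts right: new AD is y = 3350 − 4p. With pᵉ = 238, SRAS is y = 7p − 67.
Short run: 3350 − 4p = 7p − 67 gives 3417 = 11p, so p = 310.64 and y = 3350 − 4p = 2107.45.
y = 2107.45 is above potential 1599; expectations adjust and SRAS shifts left until y = 1599.
Long run: on the new AD curve, 1599 = 3350 − 4p gives p = 437.75.

Short run: p = 310.64, y = 2107.45. Long run: p = 437.75.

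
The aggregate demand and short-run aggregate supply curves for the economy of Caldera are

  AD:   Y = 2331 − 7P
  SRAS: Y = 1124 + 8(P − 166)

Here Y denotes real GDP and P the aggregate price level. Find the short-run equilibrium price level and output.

Write SRAS as Y = 1124 + 8P − 1328 = 8P − 204.
Set AD = SRAS: 2331 − 7P = 8P − 204, so 2535 = 15P and P = 169.
Then Y = 2331 − 7·169 = 1148.

P = 169, Y = 1148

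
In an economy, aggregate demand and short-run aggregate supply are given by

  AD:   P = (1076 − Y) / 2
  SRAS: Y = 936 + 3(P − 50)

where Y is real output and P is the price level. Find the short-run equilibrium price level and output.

P = 58, Y = 960

Write SRAS as Y = 936 + 3P − 150 = 786 + 3P.
Rearrange AD to Y = 1076 − 2P.
Set AD = SRAS: 1076 − 2P = 786 + 3P, so 290 = 5P and P = 58.
Then Y = 1076 − 2·58 = 960.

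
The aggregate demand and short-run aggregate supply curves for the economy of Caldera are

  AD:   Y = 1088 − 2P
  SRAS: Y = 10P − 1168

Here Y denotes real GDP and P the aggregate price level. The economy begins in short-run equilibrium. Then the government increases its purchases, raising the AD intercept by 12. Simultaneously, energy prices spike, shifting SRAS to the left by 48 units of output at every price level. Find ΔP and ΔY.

ΔP = +5, ΔY = +2

After both shocks: AD is Y = 1100 − 2P and SRAS is Y = 10P − 1216.
Setting them equal: 2316 = 12P, so P = 193.
Y = 1100 − 2·193 = 714.
Initially P = 188, Y = 712, so ΔP = +5 and ΔY = +2.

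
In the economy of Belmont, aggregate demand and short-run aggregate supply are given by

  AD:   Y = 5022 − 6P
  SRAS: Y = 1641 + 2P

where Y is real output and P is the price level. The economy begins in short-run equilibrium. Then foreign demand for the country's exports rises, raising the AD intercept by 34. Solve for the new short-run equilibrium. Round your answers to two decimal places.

P = 426.88, Y = 2494.75

This is a positive demand shock: AD shifts right.
New AD: Y = 5056 − 6P.
Set AD = SRAS: 5056 − 6P = 1641 + 2P, so 3415 = 8P and P = 426.88.
Substituting into AD, Y = 2494.75.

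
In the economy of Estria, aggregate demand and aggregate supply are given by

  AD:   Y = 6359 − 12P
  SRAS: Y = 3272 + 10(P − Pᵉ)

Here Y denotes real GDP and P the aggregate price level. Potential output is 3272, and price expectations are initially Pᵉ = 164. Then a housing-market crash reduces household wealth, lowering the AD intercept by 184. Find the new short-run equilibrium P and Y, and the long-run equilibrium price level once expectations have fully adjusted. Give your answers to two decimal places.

Short run: P = 206.50, Y = 3697.00. Long run: P = 241.92.

AD shifts left: new AD is Y = 6175 − 12P. With Pᵉ = 164, SRAS is Y = 1632 + 10P.
Short run: 6175 − 12P = 1632 + 10P gives 4543 = 22P, so P = 206.50 and Y = 6175 − 12P = 3697.00.
Y = 3697.00 is above potential 3272; expectations adjust and SRAS shifts left until Y = 3272.
Long run: on the new AD curve, 3272 = 6175 − 12P gives P = 241.92.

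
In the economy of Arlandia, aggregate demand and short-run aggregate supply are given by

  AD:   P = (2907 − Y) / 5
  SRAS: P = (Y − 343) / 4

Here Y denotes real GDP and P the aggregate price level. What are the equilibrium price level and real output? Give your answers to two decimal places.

P = 284.89, Y = 1482.56

Rearrange AD to Y = 2907 − 5P.
Rearrange SRAS to Y = 343 + 4P.
Set AD = SRAS: 2907 − 5P = 343 + 4P, so 2564 = 9P and P = 284.89.
Substituting into AD, Y = 2907 − 5P = 1482.56.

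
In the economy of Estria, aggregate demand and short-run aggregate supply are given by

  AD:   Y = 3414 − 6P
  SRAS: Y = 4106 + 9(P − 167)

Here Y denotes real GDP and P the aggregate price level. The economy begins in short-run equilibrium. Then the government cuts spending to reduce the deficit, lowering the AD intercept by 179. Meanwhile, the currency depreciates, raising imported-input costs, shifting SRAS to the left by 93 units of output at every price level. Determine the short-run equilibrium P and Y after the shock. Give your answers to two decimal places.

P = 48.33, Y = 2945.00

After both shocks: AD is Y = 3235 − 6P and SRAS is Y = 2510 + 9P.
Setting them equal: 725 = 15P, so P = 48.33.
Substituting into AD, Y = 2945.00.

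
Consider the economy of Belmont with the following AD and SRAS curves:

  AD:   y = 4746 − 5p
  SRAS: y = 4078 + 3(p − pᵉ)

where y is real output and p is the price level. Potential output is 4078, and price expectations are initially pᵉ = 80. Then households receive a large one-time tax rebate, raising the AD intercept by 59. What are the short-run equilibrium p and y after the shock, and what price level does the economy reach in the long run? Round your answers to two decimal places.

Short run: p = 120.88, y = 4200.63. Long run: p = 145.40.

AD shifts right: new AD is y = 4805 − 5p. With pᵉ = 80, SRAS is y = 3838 + 3p.
Short run: 4805 − 5p = 3838 + 3p gives 967 = 8p, so p = 120.88 and y = 4805 − 5p = 4200.63.
y = 4200.63 is above potential 4078; expectations adjust and SRAS shifts left until y = 4078.
Long run: on the new AD curve, 4078 = 4805 − 5p gives p = 145.40.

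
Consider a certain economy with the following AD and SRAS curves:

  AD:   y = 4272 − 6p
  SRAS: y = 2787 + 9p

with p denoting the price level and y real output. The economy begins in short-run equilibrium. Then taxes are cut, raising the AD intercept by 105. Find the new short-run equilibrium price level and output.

This is a positive demand shock: AD shifts right.
New AD: y = 4377 − 6p.
Set AD = SRAS: 4377 − 6p = 2787 + 9p, so 1590 = 15p and p = 106.
y = 4377 − 6·106 = 3741.

p = 106, y = 3741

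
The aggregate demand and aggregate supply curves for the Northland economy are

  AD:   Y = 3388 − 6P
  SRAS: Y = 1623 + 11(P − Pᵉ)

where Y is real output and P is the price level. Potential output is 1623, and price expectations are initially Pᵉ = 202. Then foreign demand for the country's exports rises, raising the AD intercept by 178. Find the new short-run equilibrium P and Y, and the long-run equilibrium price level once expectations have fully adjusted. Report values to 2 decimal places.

Short run: P = 245.00, Y = 2096.00. Long run: P = 323.83.

AD shifts right: new AD is Y = 3566 − 6P. With Pᵉ = 202, SRAS is Y = 11P − 599.
Short run: 3566 − 6P = 11P − 599 gives 4165 = 17P, so P = 245.00 and Y = 3566 − 6P = 2096.00.
Y = 2096.00 is above potential 1623; expectations adjust and SRAS shifts left until Y = 1623.
Long run: on the new AD curve, 1623 = 3566 − 6P gives P = 323.83.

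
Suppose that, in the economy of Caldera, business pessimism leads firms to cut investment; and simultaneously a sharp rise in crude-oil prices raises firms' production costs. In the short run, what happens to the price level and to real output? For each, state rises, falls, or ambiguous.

The first event is a negative demand shock: AD shifts left, which by itself pushes P down and Y down.
The second is an adverse supply shock: SRAS shifts left, which by itself pushes P up and Y down.
The two shocks push P in opposite directions, so the effect on P is ambiguous. Both shocks push Y down, so Y falls.

Price level: ambiguous; output: falls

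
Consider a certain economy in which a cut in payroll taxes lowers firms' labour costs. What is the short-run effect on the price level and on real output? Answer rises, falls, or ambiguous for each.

Price level: falls; output: rises

This is a favourable supply shock: SRAS shifts right.
Moving along the downward-sloping AD curve, P falls and Y rises.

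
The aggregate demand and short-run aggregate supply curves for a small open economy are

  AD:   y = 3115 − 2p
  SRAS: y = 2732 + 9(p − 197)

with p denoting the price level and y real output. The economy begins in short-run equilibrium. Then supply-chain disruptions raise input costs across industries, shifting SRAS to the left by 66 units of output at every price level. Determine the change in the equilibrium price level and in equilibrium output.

This is a negative supply shock: SRAS shifts left.
New SRAS: y = 893 + 9p.
Set AD = SRAS: 3115 − 2p = 893 + 9p, so 2222 = 11p and p = 202.
y = 3115 − 2·202 = 2711.
Initially p = 196, y = 2723, so Δp = +6 and Δy = -12.

Δp = +6, Δy = -12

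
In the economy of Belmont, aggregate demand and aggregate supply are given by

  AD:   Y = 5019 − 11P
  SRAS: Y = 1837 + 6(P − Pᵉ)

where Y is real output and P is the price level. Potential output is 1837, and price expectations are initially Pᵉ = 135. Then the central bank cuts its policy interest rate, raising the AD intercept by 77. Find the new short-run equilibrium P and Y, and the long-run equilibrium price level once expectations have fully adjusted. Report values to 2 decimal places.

AD shifts right: new AD is Y = 5096 − 11P. With Pᵉ = 135, SRAS is Y = 1027 + 6P.
Short run: 5096 − 11P = 1027 + 6P gives 4069 = 17P, so P = 239.35 and Y = 5096 − 11P = 2463.12.
Y = 2463.12 is above potential 1837; expectations adjust and SRAS shifts left until Y = 1837.
Long run: on the new AD curve, 1837 = 5096 − 11P gives P = 296.27.

Short run: P = 239.35, Y = 2463.12. Long run: P = 296.27.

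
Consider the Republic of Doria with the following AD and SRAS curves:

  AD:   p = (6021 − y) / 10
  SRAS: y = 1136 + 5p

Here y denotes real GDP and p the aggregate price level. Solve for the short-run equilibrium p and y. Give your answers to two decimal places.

Rearrange AD to y = 6021 − 10p.
Set AD = SRAS: 6021 − 10p = 1136 + 5p, so 4885 = 15p and p = 325.67.
Substituting into AD, y = 6021 − 10p = 2764.33.

p = 325.67, y = 2764.33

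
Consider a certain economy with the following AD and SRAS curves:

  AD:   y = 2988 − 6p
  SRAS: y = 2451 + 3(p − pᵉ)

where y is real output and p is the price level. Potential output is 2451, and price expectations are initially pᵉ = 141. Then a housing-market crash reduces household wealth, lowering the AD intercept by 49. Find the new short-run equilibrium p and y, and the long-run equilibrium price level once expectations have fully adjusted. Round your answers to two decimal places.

AD shifts left: new AD is y = 2939 − 6p. With pᵉ = 141, SRAS is y = 2028 + 3p.
Short run: 2939 − 6p = 2028 + 3p gives 911 = 9p, so p = 101.22 and y = 2939 − 6p = 2331.67.
y = 2331.67 is below potential 2451; expectations adjust and SRAS shifts right until y = 2451.
Long run: on the new AD curve, 2451 = 2939 − 6p gives p = 81.33.

Short run: p = 101.22, y = 2331.67. Long run: p = 81.33.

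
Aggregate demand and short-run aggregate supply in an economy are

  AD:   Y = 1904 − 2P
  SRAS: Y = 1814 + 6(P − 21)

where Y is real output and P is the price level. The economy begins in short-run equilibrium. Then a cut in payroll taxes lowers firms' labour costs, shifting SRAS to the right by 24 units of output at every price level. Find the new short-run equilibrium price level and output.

P = 24, Y = 1856

This is a positive supply shock: SRAS shifts right.
New SRAS: Y = 1712 + 6P.
Set AD = SRAS: 1904 − 2P = 1712 + 6P, so 192 = 8P and P = 24.
Y = 1904 − 2·24 = 1856.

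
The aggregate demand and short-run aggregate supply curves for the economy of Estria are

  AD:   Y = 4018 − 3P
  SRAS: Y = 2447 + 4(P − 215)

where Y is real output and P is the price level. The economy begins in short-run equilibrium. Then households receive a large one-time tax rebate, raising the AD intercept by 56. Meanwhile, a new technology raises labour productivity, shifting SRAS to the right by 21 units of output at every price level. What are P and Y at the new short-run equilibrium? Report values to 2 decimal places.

After both shocks: AD is Y = 4074 − 3P and SRAS is Y = 1608 + 4P.
Setting them equal: 2466 = 7P, so P = 352.29.
Substituting into AD, Y = 3017.14.

P = 352.29, Y = 3017.14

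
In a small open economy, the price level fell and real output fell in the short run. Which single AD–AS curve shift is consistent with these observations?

P fell and Y fell. An AD shift moves P and Y in the same direction; an SRAS shift moves them in opposite directions.
Here P and Y moved in the same direction, so the AD curve shifted.
Since Y fell, AD shifted left.

AD shifted left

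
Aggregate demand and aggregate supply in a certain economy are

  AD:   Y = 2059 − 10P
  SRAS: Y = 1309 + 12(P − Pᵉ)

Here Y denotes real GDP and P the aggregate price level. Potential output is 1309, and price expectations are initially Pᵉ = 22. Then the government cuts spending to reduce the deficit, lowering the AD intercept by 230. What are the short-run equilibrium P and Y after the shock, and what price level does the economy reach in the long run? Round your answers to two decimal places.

AD shifts left: new AD is Y = 1829 − 10P. With Pᵉ = 22, SRAS is Y = 1045 + 12P.
Short run: 1829 − 10P = 1045 + 12P gives 784 = 22P, so P = 35.64 and Y = 1829 − 10P = 1472.64.
Y = 1472.64 is above potential 1309; expectations adjust and SRAS shifts left until Y = 1309.
Long run: on the new AD curve, 1309 = 1829 − 10P gives P = 52.00.

Short run: P = 35.64, Y = 1472.64. Long run: P = 52.00.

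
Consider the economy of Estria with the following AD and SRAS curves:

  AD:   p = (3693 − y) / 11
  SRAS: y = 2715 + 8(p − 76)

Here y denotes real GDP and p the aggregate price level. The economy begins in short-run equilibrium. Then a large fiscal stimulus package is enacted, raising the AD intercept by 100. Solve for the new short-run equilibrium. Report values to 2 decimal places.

p = 88.74, y = 2816.89

This is a positive demand shock: AD shifts right.
New AD: y = 3793 − 11p.
SRAS can be written y = 2107 + 8p.
Set AD = SRAS: 3793 − 11p = 2107 + 8p, so 1686 = 19p and p = 88.74.
Substituting into AD, y = 2816.89.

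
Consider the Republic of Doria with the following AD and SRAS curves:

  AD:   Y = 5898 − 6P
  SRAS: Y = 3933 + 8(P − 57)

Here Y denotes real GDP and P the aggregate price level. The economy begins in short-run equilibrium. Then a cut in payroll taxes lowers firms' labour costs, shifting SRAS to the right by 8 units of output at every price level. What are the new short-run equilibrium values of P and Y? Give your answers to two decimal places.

P = 172.36, Y = 4863.86

This is a positive supply shock: SRAS shifts right.
New SRAS: Y = 3485 + 8P.
Set AD = SRAS: 5898 − 6P = 3485 + 8P, so 2413 = 14P and P = 172.36.
Substituting into AD, Y = 4863.86.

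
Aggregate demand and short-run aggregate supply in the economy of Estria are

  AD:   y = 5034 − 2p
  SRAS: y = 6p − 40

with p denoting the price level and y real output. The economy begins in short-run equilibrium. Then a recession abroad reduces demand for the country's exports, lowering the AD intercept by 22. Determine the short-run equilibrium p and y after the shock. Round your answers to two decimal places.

p = 631.50, y = 3749.00

This is a negative demand shock: AD shifts left.
New AD: y = 5012 − 2p.
Set AD = SRAS: 5012 − 2p = 6p − 40, so 5052 = 8p and p = 631.50.
Substituting into AD, y = 3749.00.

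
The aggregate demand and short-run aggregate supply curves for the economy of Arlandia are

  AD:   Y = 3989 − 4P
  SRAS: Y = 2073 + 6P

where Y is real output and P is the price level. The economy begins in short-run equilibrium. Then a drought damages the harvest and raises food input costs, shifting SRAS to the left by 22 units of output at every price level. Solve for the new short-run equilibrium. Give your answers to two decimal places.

P = 193.80, Y = 3213.80

This is a negative supply shock: SRAS shifts left.
New SRAS: Y = 2051 + 6P.
Set AD = SRAS: 3989 − 4P = 2051 + 6P, so 1938 = 10P and P = 193.80.
Substituting into AD, Y = 3213.80.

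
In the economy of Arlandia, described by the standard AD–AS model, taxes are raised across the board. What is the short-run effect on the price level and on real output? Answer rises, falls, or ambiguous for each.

This is a negative demand shock: AD shifts left.
Moving along the upward-sloping SRAS curve, P falls and Y falls.

Price level: falls; output: falls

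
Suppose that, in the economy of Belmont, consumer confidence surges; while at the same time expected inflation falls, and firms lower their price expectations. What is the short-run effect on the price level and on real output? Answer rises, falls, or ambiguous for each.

Price level: ambiguous; output: rises

The first event is a positive demand shock: AD shifts right, which by itself pushes P up and Y up.
The second is a favourable supply shock: SRAS shifts right, which by itself pushes P down and Y up.
The two shocks push P in opposite directions, so the effect on P is ambiguous. Both shocks push Y up, so Y rises.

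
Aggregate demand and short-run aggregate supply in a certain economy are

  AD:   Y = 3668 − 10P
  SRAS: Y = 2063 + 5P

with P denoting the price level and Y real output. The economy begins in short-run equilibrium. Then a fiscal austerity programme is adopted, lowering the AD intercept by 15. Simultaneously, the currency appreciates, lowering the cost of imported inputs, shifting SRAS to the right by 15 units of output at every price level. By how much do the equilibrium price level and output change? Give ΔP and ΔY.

After both shocks: AD is Y = 3653 − 10P and SRAS is Y = 2078 + 5P.
Setting them equal: 1575 = 15P, so P = 105.
Y = 3653 − 10·105 = 2603.
Initially P = 107, Y = 2598, so ΔP = -2 and ΔY = +5.

ΔP = -2, ΔY = +5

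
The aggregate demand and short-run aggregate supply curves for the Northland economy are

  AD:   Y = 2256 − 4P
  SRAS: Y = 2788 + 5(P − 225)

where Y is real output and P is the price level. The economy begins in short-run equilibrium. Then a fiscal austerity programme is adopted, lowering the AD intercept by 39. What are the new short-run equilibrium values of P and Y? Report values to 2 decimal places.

This is a negative demand shock: AD shifts left.
New AD: Y = 2217 − 4P.
SRAS can be written Y = 1663 + 5P.
Set AD = SRAS: 2217 − 4P = 1663 + 5P, so 554 = 9P and P = 61.56.
Substituting into AD, Y = 1970.78.

P = 61.56, Y = 1970.78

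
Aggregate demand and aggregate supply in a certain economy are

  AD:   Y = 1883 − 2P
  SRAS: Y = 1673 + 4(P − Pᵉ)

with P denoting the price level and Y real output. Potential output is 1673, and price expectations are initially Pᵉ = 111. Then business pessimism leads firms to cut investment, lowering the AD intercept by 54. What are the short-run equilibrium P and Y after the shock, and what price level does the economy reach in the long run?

Short run: P = 100, Y = 1629. Long run: P = 78.

AD shifts left: new AD is Y = 1829 − 2P. With Pᵉ = 111, SRAS is Y = 1229 + 4P.
Short run: 1829 − 2P = 1229 + 4P gives 600 = 6P, so P = 100 and Y = 1829 − 2·100 = 1629.
Y = 1629 is below potential 1673; expectations adjust and SRAS shifts right until Y = 1673.
Long run: on the new AD curve, 1673 = 1829 − 2P gives P = 78.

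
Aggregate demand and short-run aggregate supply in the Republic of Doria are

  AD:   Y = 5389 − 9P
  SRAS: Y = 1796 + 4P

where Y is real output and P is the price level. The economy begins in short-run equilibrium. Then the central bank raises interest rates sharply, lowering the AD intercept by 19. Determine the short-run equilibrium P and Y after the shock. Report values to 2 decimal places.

P = 274.92, Y = 2895.69

This is a negative demand shock: AD shifts left.
New AD: Y = 5370 − 9P.
Set AD = SRAS: 5370 − 9P = 1796 + 4P, so 3574 = 13P and P = 274.92.
Substituting into AD, Y = 2895.69.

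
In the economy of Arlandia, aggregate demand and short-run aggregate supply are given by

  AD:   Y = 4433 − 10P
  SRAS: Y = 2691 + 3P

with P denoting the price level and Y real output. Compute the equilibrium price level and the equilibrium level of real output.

Set AD = SRAS: 4433 − 10P = 2691 + 3P, so 1742 = 13P and P = 134.
Then Y = 4433 − 10·134 = 3093.

P = 134, Y = 3093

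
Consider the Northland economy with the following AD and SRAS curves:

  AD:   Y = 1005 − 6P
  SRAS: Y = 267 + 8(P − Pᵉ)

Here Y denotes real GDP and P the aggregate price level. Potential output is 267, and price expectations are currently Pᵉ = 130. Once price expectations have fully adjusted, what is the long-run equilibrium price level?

Long-run P = 123

Short run: with Pᵉ = 130, SRAS is Y = 8P − 773. Setting AD = SRAS gives 1778 = 14P, so P = 127 and Y = 1005 − 6·127 = 243.
Output 243 is below potential 267, so over time expected prices fall and SRAS shifts right until Y returns to 267.
Long run: Y = 267 on the AD curve gives 267 = 1005 − 6P, so P = 123.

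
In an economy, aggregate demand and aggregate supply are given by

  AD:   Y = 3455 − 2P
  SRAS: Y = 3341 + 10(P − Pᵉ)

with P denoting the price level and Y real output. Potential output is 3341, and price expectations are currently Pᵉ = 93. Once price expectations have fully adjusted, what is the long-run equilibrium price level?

Short run: with Pᵉ = 93, SRAS is Y = 2411 + 10P. Setting AD = SRAS gives 1044 = 12P, so P = 87 and Y = 3455 − 2·87 = 3281.
Output 3281 is below potential 3341, so over time expected prices fall and SRAS shifts right until Y returns to 3341.
Long run: Y = 3341 on the AD curve gives 3341 = 3455 − 2P, so P = 57.

Long-run P = 57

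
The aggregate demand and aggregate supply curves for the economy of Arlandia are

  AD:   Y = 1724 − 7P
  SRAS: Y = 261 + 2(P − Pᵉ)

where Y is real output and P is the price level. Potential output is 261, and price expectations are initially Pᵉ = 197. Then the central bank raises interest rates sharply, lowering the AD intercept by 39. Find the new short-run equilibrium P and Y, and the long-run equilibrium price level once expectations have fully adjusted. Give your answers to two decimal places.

AD shifts left: new AD is Y = 1685 − 7P. With Pᵉ = 197, SRAS is Y = 2P − 133.
Short run: 1685 − 7P = 2P − 133 gives 1818 = 9P, so P = 202.00 and Y = 1685 − 7P = 271.00.
Y = 271.00 is above potential 261; expectations adjust and SRAS shifts left until Y = 261.
Long run: on the new AD curve, 261 = 1685 − 7P gives P = 203.43.

Short run: P = 202.00, Y = 271.00. Long run: P = 203.43.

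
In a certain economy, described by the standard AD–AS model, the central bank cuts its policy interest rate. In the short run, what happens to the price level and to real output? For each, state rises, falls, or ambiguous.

Price level: rises; output: rises

This is a positive demand shock: AD shifts right.
Moving along the upward-sloping SRAS curve, P rises and Y rises.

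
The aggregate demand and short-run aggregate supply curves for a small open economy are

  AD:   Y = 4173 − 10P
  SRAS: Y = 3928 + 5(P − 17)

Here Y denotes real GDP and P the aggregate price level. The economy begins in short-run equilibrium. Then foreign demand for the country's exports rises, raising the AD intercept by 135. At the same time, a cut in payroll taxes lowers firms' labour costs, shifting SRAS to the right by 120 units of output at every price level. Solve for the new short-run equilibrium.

P = 23, Y = 4078

After both shocks: AD is Y = 4308 − 10P and SRAS is Y = 3963 + 5P.
Setting them equal: 345 = 15P, so P = 23.
Y = 4308 − 10·23 = 4078.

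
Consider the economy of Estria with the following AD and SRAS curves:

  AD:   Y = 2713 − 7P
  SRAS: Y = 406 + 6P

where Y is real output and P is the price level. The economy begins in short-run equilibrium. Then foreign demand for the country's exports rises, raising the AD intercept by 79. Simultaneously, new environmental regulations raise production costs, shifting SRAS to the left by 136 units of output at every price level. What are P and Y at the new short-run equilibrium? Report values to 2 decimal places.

P = 194.00, Y = 1434.00

After both shocks: AD is Y = 2792 − 7P and SRAS is Y = 270 + 6P.
Setting them equal: 2522 = 13P, so P = 194.00.
Substituting into AD, Y = 1434.00.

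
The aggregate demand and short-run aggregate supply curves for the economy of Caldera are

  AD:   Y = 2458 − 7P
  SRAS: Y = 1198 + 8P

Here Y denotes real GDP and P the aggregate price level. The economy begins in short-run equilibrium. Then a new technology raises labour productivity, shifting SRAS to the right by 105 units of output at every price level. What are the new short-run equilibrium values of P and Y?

P = 77, Y = 1919

This is a positive supply shock: SRAS shifts right.
New SRAS: Y = 1303 + 8P.
Set AD = SRAS: 2458 − 7P = 1303 + 8P, so 1155 = 15P and P = 77.
Y = 2458 − 7·77 = 1919.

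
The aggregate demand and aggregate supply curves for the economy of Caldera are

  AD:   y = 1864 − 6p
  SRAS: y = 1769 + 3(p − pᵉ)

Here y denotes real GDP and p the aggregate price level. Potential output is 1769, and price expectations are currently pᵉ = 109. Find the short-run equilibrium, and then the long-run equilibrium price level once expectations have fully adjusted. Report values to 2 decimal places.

Short run: p = 46.89, y = 1582.67. Long run: p = 15.83.

Short run: with pᵉ = 109, SRAS is y = 1442 + 3p. Setting AD = SRAS gives 422 = 9p, so p = 46.89 and y = 1864 − 6p = 1582.67.
Output 1582.67 is below potential 1769, so over time expected prices fall and SRAS shifts right until y returns to 1769.
Long run: y = 1769 on the AD curve gives 1769 = 1864 − 6p, so p = 15.83.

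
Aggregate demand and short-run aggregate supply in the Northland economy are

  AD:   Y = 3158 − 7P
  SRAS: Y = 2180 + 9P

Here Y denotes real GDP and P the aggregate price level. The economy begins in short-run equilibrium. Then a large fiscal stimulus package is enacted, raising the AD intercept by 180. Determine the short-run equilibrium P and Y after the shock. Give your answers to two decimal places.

This is a positive demand shock: AD shifts right.
New AD: Y = 3338 − 7P.
Set AD = SRAS: 3338 − 7P = 2180 + 9P, so 1158 = 16P and P = 72.38.
Substituting into AD, Y = 2831.38.

P = 72.38, Y = 2831.38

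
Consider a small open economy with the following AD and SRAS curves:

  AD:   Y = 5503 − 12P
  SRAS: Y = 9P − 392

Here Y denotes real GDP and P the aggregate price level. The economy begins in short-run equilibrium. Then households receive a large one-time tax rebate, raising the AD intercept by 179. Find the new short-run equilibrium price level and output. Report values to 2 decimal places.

This is a positive demand shock: AD shifts right.
New AD: Y = 5682 − 12P.
Set AD = SRAS: 5682 − 12P = 9P − 392, so 6074 = 21P and P = 289.24.
Substituting into AD, Y = 2211.14.

P = 289.24, Y = 2211.14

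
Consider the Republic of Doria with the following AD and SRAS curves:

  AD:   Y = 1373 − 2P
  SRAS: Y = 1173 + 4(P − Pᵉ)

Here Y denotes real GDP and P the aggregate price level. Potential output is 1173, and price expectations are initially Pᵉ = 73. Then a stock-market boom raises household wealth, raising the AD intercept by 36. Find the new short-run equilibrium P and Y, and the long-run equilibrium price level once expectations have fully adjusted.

AD shifts right: new AD is Y = 1409 − 2P. With Pᵉ = 73, SRAS is Y = 881 + 4P.
Short run: 1409 − 2P = 881 + 4P gives 528 = 6P, so P = 88 and Y = 1409 − 2·88 = 1233.
Y = 1233 is above potential 1173; expectations adjust and SRAS shifts left until Y = 1173.
Long run: on the new AD curve, 1173 = 1409 − 2P gives P = 118.

Short run: P = 88, Y = 1233. Long run: P = 118.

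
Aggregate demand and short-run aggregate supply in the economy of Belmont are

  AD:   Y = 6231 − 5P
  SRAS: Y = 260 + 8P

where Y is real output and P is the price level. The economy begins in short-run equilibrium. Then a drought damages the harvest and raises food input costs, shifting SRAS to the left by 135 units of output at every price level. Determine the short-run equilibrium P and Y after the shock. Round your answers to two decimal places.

This is a negative supply shock: SRAS shifts left.
New SRAS: Y = 125 + 8P.
Set AD = SRAS: 6231 − 5P = 125 + 8P, so 6106 = 13P and P = 469.69.
Substituting into AD, Y = 3882.54.

P = 469.69, Y = 3882.54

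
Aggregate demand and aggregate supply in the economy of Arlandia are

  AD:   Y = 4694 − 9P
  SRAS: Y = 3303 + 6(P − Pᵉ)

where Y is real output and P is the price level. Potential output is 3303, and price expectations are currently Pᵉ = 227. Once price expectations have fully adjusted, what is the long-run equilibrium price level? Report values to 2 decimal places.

Short run: with Pᵉ = 227, SRAS is Y = 1941 + 6P. Setting AD = SRAS gives 2753 = 15P, so P = 183.53 and Y = 4694 − 9P = 3042.20.
Output 3042.20 is below potential 3303, so over time expected prices fall and SRAS shifts right until Y returns to 3303.
Long run: Y = 3303 on the AD curve gives 3303 = 4694 − 9P, so P = 154.56.

Long-run P = 154.56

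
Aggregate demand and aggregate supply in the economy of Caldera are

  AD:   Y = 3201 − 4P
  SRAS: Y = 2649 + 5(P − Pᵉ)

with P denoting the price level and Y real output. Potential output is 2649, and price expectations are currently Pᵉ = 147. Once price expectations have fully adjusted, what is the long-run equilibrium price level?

Short run: with Pᵉ = 147, SRAS is Y = 1914 + 5P. Setting AD = SRAS gives 1287 = 9P, so P = 143 and Y = 3201 − 4·143 = 2629.
Output 2629 is below potential 2649, so over time expected prices fall and SRAS shifts right until Y returns to 2649.
Long run: Y = 2649 on the AD curve gives 2649 = 3201 − 4P, so P = 138.

Long-run P = 138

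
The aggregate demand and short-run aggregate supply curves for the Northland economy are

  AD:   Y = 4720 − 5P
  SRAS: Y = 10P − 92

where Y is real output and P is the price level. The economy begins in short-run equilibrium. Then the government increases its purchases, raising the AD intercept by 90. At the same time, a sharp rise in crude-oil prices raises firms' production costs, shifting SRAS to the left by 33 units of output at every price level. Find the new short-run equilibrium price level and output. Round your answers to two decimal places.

After both shocks: AD is Y = 4810 − 5P and SRAS is Y = 10P − 125.
Setting them equal: 4935 = 15P, so P = 329.00.
Substituting into AD, Y = 3165.00.

P = 329.00, Y = 3165.00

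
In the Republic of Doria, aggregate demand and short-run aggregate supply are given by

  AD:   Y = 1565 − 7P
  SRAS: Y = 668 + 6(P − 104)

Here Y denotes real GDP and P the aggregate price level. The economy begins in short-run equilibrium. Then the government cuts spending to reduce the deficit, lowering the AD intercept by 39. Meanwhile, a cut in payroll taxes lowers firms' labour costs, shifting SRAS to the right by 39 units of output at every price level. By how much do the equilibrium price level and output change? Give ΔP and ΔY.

ΔP = -6, ΔY = +3

After both shocks: AD is Y = 1526 − 7P and SRAS is Y = 83 + 6P.
Setting them equal: 1443 = 13P, so P = 111.
Y = 1526 − 7·111 = 749.
Initially P = 117, Y = 746, so ΔP = -6 and ΔY = +3.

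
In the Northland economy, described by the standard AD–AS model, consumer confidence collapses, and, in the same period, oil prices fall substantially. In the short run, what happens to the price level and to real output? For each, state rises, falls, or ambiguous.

Price level: falls; output: ambiguous

The first event is a negative demand shock: AD shifts left, which by itself pushes P down and Y down.
The second is a favourable supply shock: SRAS shifts right, which by itself pushes P down and Y up.
Both shocks push P down, so P falls. The two shocks push Y in opposite directions, so the effect on Y is ambiguous.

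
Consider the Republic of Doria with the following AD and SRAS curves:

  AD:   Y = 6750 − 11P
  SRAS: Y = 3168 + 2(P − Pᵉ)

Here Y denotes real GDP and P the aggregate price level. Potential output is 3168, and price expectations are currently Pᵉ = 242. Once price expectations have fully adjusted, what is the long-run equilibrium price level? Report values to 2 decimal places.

Short run: with Pᵉ = 242, SRAS is Y = 2684 + 2P. Setting AD = SRAS gives 4066 = 13P, so P = 312.77 and Y = 6750 − 11P = 3309.54.
Output 3309.54 is above potential 3168, so over time expected prices rise and SRAS shifts left until Y returns to 3168.
Long run: Y = 3168 on the AD curve gives 3168 = 6750 − 11P, so P = 325.64.

Long-run P = 325.64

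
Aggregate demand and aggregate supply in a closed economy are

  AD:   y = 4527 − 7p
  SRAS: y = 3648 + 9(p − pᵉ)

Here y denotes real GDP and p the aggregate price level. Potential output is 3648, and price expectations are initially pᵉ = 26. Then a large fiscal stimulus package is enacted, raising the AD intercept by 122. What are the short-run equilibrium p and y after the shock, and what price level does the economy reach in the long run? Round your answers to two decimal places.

AD shifts right: new AD is y = 4649 − 7p. With pᵉ = 26, SRAS is y = 3414 + 9p.
Short run: 4649 − 7p = 3414 + 9p gives 1235 = 16p, so p = 77.19 and y = 4649 − 7p = 4108.69.
y = 4108.69 is above potential 3648; expectations adjust and SRAS shifts left until y = 3648.
Long run: on the new AD curve, 3648 = 4649 − 7p gives p = 143.00.

Short run: p = 77.19, y = 4108.69. Long run: p = 143.00.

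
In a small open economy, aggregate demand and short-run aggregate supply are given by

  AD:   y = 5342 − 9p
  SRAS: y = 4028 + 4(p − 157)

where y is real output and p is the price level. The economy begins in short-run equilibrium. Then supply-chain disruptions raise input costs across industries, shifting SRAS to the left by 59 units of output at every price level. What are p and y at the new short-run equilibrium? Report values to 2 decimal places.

p = 153.92, y = 3956.69

This is a negative supply shock: SRAS shifts left.
New SRAS: y = 3341 + 4p.
Set AD = SRAS: 5342 − 9p = 3341 + 4p, so 2001 = 13p and p = 153.92.
Substituting into AD, y = 3956.69.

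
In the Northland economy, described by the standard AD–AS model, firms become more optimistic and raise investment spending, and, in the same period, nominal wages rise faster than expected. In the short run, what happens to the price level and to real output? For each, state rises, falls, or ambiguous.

Price level: rises; output: ambiguous

The first event is a positive demand shock: AD shifts right, which by itself pushes P up and Y up.
The second is an adverse supply shock: SRAS shifts left, which by itself pushes P up and Y down.
Both shocks push P up, so P rises. The two shocks push Y in opposite directions, so the effect on Y is ambiguous.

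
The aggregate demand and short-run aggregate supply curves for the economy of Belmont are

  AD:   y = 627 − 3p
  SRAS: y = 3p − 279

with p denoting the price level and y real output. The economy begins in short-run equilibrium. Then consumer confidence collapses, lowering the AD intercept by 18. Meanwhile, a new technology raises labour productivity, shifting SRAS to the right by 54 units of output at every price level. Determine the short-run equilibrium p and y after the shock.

p = 139, y = 192

After both shocks: AD is y = 609 − 3p and SRAS is y = 3p − 225.
Setting them equal: 834 = 6p, so p = 139.
y = 609 − 3·139 = 192.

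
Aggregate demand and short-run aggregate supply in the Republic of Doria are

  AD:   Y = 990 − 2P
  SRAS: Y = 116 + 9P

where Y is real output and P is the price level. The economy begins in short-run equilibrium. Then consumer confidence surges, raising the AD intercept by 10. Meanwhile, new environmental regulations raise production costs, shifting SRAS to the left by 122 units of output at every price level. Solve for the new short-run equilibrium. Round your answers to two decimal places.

After both shocks: AD is Y = 1000 − 2P and SRAS is Y = 9P − 6.
Setting them equal: 1006 = 11P, so P = 91.45.
Substituting into AD, Y = 817.09.

P = 91.45, Y = 817.09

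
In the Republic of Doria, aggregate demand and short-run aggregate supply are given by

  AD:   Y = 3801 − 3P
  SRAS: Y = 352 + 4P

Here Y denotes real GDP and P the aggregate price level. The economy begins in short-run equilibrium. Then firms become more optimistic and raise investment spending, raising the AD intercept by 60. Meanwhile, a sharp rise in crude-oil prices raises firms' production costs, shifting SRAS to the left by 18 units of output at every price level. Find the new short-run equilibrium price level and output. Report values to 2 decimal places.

P = 503.86, Y = 2349.43

After both shocks: AD is Y = 3861 − 3P and SRAS is Y = 334 + 4P.
Setting them equal: 3527 = 7P, so P = 503.86.
Substituting into AD, Y = 2349.43.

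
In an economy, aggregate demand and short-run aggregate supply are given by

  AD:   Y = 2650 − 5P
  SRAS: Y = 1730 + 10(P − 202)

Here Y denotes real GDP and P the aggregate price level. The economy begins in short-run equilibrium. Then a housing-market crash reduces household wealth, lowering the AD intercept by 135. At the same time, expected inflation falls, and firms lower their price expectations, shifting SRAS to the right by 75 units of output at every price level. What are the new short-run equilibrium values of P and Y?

P = 182, Y = 1605

After both shocks: AD is Y = 2515 − 5P and SRAS is Y = 10P − 215.
Setting them equal: 2730 = 15P, so P = 182.
Y = 2515 − 5·182 = 1605.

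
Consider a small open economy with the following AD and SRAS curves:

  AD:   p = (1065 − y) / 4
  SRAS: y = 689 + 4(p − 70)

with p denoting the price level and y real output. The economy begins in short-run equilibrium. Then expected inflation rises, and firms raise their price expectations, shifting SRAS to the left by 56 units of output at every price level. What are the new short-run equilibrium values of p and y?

p = 89, y = 709

This is a negative supply shock: SRAS shifts left.
New SRAS: y = 353 + 4p.
Set AD = SRAS: 1065 − 4p = 353 + 4p, so 712 = 8p and p = 89.
y = 1065 − 4·89 = 709.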